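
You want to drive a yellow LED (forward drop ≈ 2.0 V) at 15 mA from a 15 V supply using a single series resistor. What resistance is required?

R ≈ 0.87 kΩ

The resistor drops V_S − V_D = 15 − 2.0 = 13 V at 15 mA.
R = 13 V / 15 mA = 0.867 kΩ.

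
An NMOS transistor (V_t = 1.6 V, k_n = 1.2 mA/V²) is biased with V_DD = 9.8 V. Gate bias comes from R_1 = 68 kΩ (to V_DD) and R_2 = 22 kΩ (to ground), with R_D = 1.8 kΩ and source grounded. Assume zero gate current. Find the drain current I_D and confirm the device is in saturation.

I_D ≈ 0.38 mA

V_G = V_DD·R_2/(R_1+R_2) = 9.8×22/90 = 2.4 V. With the source grounded, V_GS = V_G = 2.4 V.
Assume saturation: I_D = (k_n/2)(V_GS − V_t)² = (1.2/2)×(2.4 − 1.6)² = 0.6×0.796² = 0.38 mA.
V_DS = V_DD − I_D·R_D = 9.8 − 0.38×1.8 = 9.12 V.
Saturation requires V_DS ≥ V_GS − V_t = 0.796 V; 9.12 ≥ 0.796 ✓.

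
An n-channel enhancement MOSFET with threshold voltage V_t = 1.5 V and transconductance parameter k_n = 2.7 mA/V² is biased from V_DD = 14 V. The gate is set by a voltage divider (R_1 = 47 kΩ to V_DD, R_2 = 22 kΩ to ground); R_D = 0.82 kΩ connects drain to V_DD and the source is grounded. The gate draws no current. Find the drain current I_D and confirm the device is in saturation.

I_D ≈ 12 mA

V_G = V_DD·R_2/(R_1+R_2) = 14×22/69 = 4.46 V. With the source grounded, V_GS = V_G = 4.46 V.
Assume saturation: I_D = (k_n/2)(V_GS − V_t)² = (2.7/2)×(4.46 − 1.5)² = 1.35×2.96² = 11.9 mA.
V_DS = V_DD − I_D·R_D = 14 − 11.9×0.82 = 4.28 V.
Saturation requires V_DS ≥ V_GS − V_t = 2.96 V; 4.28 ≥ 2.96 ✓.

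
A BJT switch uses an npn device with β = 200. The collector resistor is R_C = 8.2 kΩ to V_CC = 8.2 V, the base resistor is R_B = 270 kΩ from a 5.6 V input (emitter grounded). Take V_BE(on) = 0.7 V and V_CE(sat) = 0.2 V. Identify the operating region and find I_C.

Assume active: I_B = (5.6 − 0.7)/270 = 0.0181 mA, giving I_C = β·I_B = 3.63 mA.
But then V_CE = 8.2 − 3.63×8.2 = -21.6 V < V_CE(sat) = 0.2 V — impossible in the active region.
So the transistor is saturated. With V_CE = 0.2 V, I_C = (V_CC − 0.2)/R_C = 8/8.2 = 0.976 mA.
Check: β·I_B = 3.63 mA > I_C = 0.976 mA, confirming saturation.

saturation; I_C ≈ 0.98 mA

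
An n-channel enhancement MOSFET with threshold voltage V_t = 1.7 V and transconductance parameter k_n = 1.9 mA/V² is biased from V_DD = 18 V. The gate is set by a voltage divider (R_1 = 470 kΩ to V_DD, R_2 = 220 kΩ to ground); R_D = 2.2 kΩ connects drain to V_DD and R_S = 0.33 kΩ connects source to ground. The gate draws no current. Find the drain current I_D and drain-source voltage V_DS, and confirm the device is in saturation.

I_D ≈ 5.2 mA, V_DS ≈ 4.9 V

V_G = V_DD·R_2/(R_1+R_2) = 18×220/690 = 5.74 V.
Assume saturation: I_D = (k_n/2)(V_GS − V_t)² with V_GS = V_G − I_D·R_S = 5.74 − 0.33·I_D.
Substituting gives 0.103·I_D² − 3.53·I_D + 15.5 = 0, with roots I_D = 5.17 or 29 mA.
The root I_D = 29 mA gives V_GS = -3.82 V ≤ V_t, so take I_D = 5.17 mA.
Then V_GS = 4.03 V and V_DS = V_DD − I_D(R_D+R_S) = 18 − 5.17×2.53 = 4.92 V.
Saturation requires V_DS ≥ V_GS − V_t = 2.33 V; 4.92 ≥ 2.33 ✓.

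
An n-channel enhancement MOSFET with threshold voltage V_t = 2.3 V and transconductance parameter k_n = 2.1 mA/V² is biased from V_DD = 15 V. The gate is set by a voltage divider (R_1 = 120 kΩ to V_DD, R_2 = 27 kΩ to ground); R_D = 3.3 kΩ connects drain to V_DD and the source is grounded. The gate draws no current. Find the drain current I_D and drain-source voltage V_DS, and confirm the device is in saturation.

V_G = V_DD·R_2/(R_1+R_2) = 15×27/147 = 2.76 V. With the source grounded, V_GS = V_G = 2.76 V.
Assume saturation: I_D = (k_n/2)(V_GS − V_t)² = (2.1/2)×(2.76 − 2.3)² = 1.05×0.455² = 0.217 mA.
V_DS = V_DD − I_D·R_D = 15 − 0.217×3.3 = 14.3 V.
Saturation requires V_DS ≥ V_GS − V_t = 0.455 V; 14.3 ≥ 0.455 ✓.

I_D ≈ 0.22 mA, V_DS ≈ 14 V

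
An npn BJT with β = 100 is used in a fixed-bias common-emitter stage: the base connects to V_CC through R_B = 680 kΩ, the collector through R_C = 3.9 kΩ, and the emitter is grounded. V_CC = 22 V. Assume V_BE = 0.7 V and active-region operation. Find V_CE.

Base loop: V_CC = I_B·R_B + V_BE, so I_B = (22 − 0.7)/680 kΩ = 0.0313 mA.
In the active region I_C = β·I_B = 100 × 0.0313 = 3.13 mA.
Collector loop: V_CE = V_CC − I_C·R_C = 22 − 3.13×3.9 = 9.78 V.
Since V_CE = 9.78 V > V_CE(sat) ≈ 0.2 V, the transistor is in the active region as assumed.

V_CE ≈ 9.8 V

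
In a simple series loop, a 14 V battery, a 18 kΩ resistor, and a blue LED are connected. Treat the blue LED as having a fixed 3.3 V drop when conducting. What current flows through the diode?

KVL around the loop: 14 = V_D + I·R = 3.3 + I × 18 kΩ.
So I = (14 − 3.3) / 18 kΩ = 10.7 / 18 = 0.594 mA.

I ≈ 0.59 mA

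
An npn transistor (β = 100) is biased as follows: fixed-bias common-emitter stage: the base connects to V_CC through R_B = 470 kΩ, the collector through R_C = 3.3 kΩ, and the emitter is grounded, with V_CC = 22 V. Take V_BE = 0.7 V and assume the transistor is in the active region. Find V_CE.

V_CE ≈ 7 V

Base loop: V_CC = I_B·R_B + V_BE, so I_B = (22 − 0.7)/470 kΩ = 0.0453 mA.
In the active region I_C = β·I_B = 100 × 0.0453 = 4.53 mA.
Collector loop: V_CE = V_CC − I_C·R_C = 22 − 4.53×3.3 = 7.04 V.
Since V_CE = 7.04 V > V_CE(sat) ≈ 0.2 V, the transistor is in the active region as assumed.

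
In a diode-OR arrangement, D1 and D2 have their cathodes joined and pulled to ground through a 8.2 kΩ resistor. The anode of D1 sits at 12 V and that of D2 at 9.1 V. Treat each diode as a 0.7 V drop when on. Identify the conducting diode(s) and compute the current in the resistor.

Assume both conduct. Then node N would need to be at both 12−0.7 = 11.3 V and 9.1−0.7 = 8.4 V, which is impossible.
Assume only D1 conducts: V_N = 12 − 0.7 = 11.3 V, so I_R = 11.3/8.2 = 1.38 mA.
Check D2: its anode-to-cathode voltage is 9.1 − 11.3 = -2.2 V < 0.7 V, so it is off. The assumption is consistent.

Only D1 conducts; I_R ≈ 1.4 mA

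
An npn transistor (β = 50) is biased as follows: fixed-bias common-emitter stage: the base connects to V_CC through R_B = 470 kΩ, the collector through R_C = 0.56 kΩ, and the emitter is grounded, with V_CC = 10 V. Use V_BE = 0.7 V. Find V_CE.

V_CE ≈ 9.4 V

Base loop: V_CC = I_B·R_B + V_BE, so I_B = (10 − 0.7)/470 kΩ = 0.0198 mA.
In the active region I_C = β·I_B = 50 × 0.0198 = 0.989 mA.
Collector loop: V_CE = V_CC − I_C·R_C = 10 − 0.989×0.56 = 9.45 V.
Since V_CE = 9.45 V > V_CE(sat) ≈ 0.2 V, the transistor is in the active region as assumed.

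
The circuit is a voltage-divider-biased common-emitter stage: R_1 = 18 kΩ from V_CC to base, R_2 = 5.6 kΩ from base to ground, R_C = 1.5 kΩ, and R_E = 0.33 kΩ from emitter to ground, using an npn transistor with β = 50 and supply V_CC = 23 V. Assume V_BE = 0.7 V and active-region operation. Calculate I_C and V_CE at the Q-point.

Thevenize the base divider: V_Th = V_CC·R_2/(R_1+R_2) = 23×5.6/23.6 = 5.46 V, R_Th = R_1‖R_2 = 4.27 kΩ.
Base-emitter loop: V_Th = I_B·R_Th + V_BE + (β+1)I_B·R_E, so I_B = (5.46 − 0.7) / (4.27 + 51×0.33) = 0.225 mA.
I_C = β·I_B = 50×0.225 = 11.3 mA, and I_E = (β+1)I_B = 11.5 mA.
V_CE = V_CC − I_C·R_C − I_E·R_E = 23 − 11.3×1.5 − 11.5×0.33 = 2.3 V.
V_CE = 2.3 V > 0.2 V confirms active-region operation.

I_C ≈ 11 mA, V_CE ≈ 2.3 V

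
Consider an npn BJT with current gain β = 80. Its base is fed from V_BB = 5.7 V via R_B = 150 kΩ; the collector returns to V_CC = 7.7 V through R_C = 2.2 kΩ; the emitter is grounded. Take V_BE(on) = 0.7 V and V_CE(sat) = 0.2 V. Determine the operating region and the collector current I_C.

Assume active. Base-emitter loop: I_B = (V_BB − V_BE)/R_B = (5.7 − 0.7)/150 = 0.0333 mA.
I_C = β·I_B = 80×0.0333 = 2.67 mA.
V_CE = V_CC − I_C·R_C = 7.7 − 2.67×2.2 = 1.83 V > V_CE(sat), so the active-region assumption holds.

active; I_C ≈ 2.7 mA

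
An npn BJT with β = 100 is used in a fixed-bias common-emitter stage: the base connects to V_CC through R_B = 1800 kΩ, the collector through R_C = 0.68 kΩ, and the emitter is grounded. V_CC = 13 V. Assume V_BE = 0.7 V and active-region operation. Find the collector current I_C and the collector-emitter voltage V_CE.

I_C ≈ 0.68 mA, V_CE ≈ 13 V

Base loop: V_CC = I_B·R_B + V_BE, so I_B = (13 − 0.7)/1800 kΩ = 0.00683 mA.
In the active region I_C = β·I_B = 100 × 0.00683 = 0.683 mA.
Collector loop: V_CE = V_CC − I_C·R_C = 13 − 0.683×0.68 = 12.5 V.
Since V_CE = 12.5 V > V_CE(sat) ≈ 0.2 V, the transistor is in the active region as assumed.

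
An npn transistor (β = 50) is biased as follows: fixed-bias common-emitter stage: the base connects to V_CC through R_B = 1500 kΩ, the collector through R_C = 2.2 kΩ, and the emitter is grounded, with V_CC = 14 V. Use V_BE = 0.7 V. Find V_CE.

V_CE ≈ 13 V

Base loop: V_CC = I_B·R_B + V_BE, so I_B = (14 − 0.7)/1500 kΩ = 0.00887 mA.
In the active region I_C = β·I_B = 50 × 0.00887 = 0.443 mA.
Collector loop: V_CE = V_CC − I_C·R_C = 14 − 0.443×2.2 = 13 V.
Since V_CE = 13 V > V_CE(sat) ≈ 0.2 V, the transistor is in the active region as assumed.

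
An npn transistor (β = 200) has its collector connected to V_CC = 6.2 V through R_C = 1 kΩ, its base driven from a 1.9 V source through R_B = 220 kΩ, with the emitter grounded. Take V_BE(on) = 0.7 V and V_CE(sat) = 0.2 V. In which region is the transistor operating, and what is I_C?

Assume active. Base-emitter loop: I_B = (V_BB − V_BE)/R_B = (1.9 − 0.7)/220 = 0.00545 mA.
I_C = β·I_B = 200×0.00545 = 1.09 mA.
V_CE = V_CC − I_C·R_C = 6.2 − 1.09×1 = 5.11 V > V_CE(sat), so the active-region assumption holds.

active; I_C ≈ 1.1 mA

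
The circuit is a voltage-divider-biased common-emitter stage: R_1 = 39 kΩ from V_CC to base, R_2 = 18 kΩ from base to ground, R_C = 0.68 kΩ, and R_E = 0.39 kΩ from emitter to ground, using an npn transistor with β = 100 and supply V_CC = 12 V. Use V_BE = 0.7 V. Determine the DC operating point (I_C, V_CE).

Thevenize the base divider: V_Th = V_CC·R_2/(R_1+R_2) = 12×18/57 = 3.79 V, R_Th = R_1‖R_2 = 12.3 kΩ.
Base-emitter loop: V_Th = I_B·R_Th + V_BE + (β+1)I_B·R_E, so I_B = (3.79 − 0.7) / (12.3 + 101×0.39) = 0.0598 mA.
I_C = β·I_B = 100×0.0598 = 5.98 mA, and I_E = (β+1)I_B = 6.03 mA.
V_CE = V_CC − I_C·R_C − I_E·R_E = 12 − 5.98×0.68 − 6.03×0.39 = 5.58 V.
V_CE = 5.58 V > 0.2 V confirms active-region operation.

I_C ≈ 6 mA, V_CE ≈ 5.6 V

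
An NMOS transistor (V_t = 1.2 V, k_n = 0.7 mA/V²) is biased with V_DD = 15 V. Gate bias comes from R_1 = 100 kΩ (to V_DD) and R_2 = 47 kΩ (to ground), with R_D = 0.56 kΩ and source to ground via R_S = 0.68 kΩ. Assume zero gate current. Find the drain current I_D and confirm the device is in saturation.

I_D ≈ 1.9 mA

V_G = V_DD·R_2/(R_1+R_2) = 15×47/147 = 4.8 V.
Assume saturation: I_D = (k_n/2)(V_GS − V_t)² with V_GS = V_G − I_D·R_S = 4.8 − 0.68·I_D.
Substituting gives 0.162·I_D² − 2.71·I_D + 4.53 = 0, with roots I_D = 1.88 or 14.9 mA.
The root I_D = 14.9 mA gives V_GS = -5.32 V ≤ V_t, so take I_D = 1.88 mA.
Then V_GS = 3.52 V and V_DS = V_DD − I_D(R_D+R_S) = 15 − 1.88×1.24 = 12.7 V.
Saturation requires V_DS ≥ V_GS − V_t = 2.32 V; 12.7 ≥ 2.32 ✓.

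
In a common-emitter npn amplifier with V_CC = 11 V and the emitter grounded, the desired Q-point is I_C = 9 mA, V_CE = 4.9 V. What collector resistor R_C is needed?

Collector loop: V_CC = I_C·R_C + V_CE.
R_C = (V_CC − V_CE)/I_C = (11 − 4.9)/9 = 0.678 kΩ.

R_C ≈ 0.68 kΩ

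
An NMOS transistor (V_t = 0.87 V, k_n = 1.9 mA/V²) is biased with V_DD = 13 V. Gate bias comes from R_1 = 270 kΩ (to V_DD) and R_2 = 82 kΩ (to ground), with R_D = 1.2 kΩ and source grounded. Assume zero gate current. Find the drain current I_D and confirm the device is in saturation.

V_G = V_DD·R_2/(R_1+R_2) = 13×82/352 = 3.03 V. With the source grounded, V_GS = V_G = 3.03 V.
Assume saturation: I_D = (k_n/2)(V_GS − V_t)² = (1.9/2)×(3.03 − 0.87)² = 0.95×2.16² = 4.43 mA.
V_DS = V_DD − I_D·R_D = 13 − 4.43×1.2 = 7.69 V.
Saturation requires V_DS ≥ V_GS − V_t = 2.16 V; 7.69 ≥ 2.16 ✓.

I_D ≈ 4.4 mA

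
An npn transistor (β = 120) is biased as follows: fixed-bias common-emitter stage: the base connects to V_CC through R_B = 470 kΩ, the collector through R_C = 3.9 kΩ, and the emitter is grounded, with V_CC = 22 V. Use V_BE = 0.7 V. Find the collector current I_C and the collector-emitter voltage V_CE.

I_C ≈ 5.4 mA, V_CE ≈ 0.79 V

Base loop: V_CC = I_B·R_B + V_BE, so I_B = (22 − 0.7)/470 kΩ = 0.0453 mA.
In the active region I_C = β·I_B = 120 × 0.0453 = 5.44 mA.
Collector loop: V_CE = V_CC − I_C·R_C = 22 − 5.44×3.9 = 0.791 V.
Since V_CE = 0.791 V > V_CE(sat) ≈ 0.2 V, the transistor is in the active region as assumed.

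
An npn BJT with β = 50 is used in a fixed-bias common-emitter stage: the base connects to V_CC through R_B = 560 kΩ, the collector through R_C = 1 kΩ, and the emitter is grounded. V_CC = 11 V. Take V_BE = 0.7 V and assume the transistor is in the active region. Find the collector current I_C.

Base loop: V_CC = I_B·R_B + V_BE, so I_B = (11 − 0.7)/560 kΩ = 0.0184 mA.
In the active region I_C = β·I_B = 50 × 0.0184 = 0.92 mA.
Collector loop: V_CE = V_CC − I_C·R_C = 11 − 0.92×1 = 10.1 V.
Since V_CE = 10.1 V > V_CE(sat) ≈ 0.2 V, the transistor is in the active region as assumed.

I_C ≈ 0.92 mA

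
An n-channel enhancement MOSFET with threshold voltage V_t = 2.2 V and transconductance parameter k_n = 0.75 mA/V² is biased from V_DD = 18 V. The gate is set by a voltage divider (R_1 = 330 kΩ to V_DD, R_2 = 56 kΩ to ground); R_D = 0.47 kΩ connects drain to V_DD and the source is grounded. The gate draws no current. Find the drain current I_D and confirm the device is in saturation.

I_D ≈ 0.063 mA

V_G = V_DD·R_2/(R_1+R_2) = 18×56/386 = 2.61 V. With the source grounded, V_GS = V_G = 2.61 V.
Assume saturation: I_D = (k_n/2)(V_GS − V_t)² = (0.75/2)×(2.61 − 2.2)² = 0.375×0.411² = 0.0635 mA.
V_DS = V_DD − I_D·R_D = 18 − 0.0635×0.47 = 18 V.
Saturation requires V_DS ≥ V_GS − V_t = 0.411 V; 18 ≥ 0.411 ✓.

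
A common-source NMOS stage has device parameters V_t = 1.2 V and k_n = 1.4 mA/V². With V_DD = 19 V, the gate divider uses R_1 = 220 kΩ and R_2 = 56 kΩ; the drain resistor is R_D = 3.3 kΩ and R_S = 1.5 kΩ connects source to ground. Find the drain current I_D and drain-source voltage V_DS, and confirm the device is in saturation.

I_D ≈ 0.98 mA, V_DS ≈ 14 V

V_G = V_DD·R_2/(R_1+R_2) = 19×56/276 = 3.86 V.
Assume saturation: I_D = (k_n/2)(V_GS − V_t)² with V_GS = V_G − I_D·R_S = 3.86 − 1.5·I_D.
Substituting gives 1.57·I_D² − 6.58·I_D + 4.93 = 0, with roots I_D = 0.981 or 3.19 mA.
The root I_D = 3.19 mA gives V_GS = -0.936 V ≤ V_t, so take I_D = 0.981 mA.
Then V_GS = 2.38 V and V_DS = V_DD − I_D(R_D+R_S) = 19 − 0.981×4.8 = 14.3 V.
Saturation requires V_DS ≥ V_GS − V_t = 1.18 V; 14.3 ≥ 1.18 ✓.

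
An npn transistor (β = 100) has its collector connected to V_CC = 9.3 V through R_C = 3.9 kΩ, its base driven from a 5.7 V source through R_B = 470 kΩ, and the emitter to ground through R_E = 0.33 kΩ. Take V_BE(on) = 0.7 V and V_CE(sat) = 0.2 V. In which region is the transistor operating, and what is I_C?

Assume active. Base-emitter loop: I_B = (V_BB − V_BE)/(R_B + (β+1)R_E) = (5.7 − 0.7)/(470 + 101×0.33) = 0.00993 mA.
I_C = β·I_B = 100×0.00993 = 0.993 mA.
V_CE = V_CC − I_C·R_C − I_E·R_E = 9.3 − 0.993×3.9 − 1×0.33 = 5.09 V > V_CE(sat), so the active-region assumption holds.

active; I_C ≈ 0.99 mA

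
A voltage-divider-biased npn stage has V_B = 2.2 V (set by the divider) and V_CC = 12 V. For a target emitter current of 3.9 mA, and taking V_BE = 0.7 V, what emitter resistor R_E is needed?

V_E = V_B − V_BE = 2.2 − 0.7 = 1.5 V.
R_E = V_E / I_E = 1.5 / 3.9 = 0.385 kΩ.

R_E ≈ 0.38 kΩ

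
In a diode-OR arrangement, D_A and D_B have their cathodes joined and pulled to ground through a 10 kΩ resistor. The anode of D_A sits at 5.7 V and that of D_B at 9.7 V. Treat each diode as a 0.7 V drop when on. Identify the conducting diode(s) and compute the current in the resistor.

Only D_B conducts; I_R ≈ 0.9 mA

Assume both conduct. Then node N would need to be at both 5.7−0.7 = 5 V and 9.7−0.7 = 9 V, which is impossible.
Assume only D_B conducts: V_N = 9.7 − 0.7 = 9 V, so I_R = 9/10 = 0.9 mA.
Check D_A: its anode-to-cathode voltage is 5.7 − 9 = -3.3 V < 0.7 V, so it is off. The assumption is consistent.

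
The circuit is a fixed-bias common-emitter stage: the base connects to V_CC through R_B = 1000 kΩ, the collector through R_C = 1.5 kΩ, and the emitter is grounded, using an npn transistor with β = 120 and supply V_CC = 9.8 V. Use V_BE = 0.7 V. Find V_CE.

V_CE ≈ 8.2 V

Base loop: V_CC = I_B·R_B + V_BE, so I_B = (9.8 − 0.7)/1000 kΩ = 0.0091 mA.
In the active region I_C = β·I_B = 120 × 0.0091 = 1.09 mA.
Collector loop: V_CE = V_CC − I_C·R_C = 9.8 − 1.09×1.5 = 8.16 V.
Since V_CE = 8.16 V > V_CE(sat) ≈ 0.2 V, the transistor is in the active region as assumed.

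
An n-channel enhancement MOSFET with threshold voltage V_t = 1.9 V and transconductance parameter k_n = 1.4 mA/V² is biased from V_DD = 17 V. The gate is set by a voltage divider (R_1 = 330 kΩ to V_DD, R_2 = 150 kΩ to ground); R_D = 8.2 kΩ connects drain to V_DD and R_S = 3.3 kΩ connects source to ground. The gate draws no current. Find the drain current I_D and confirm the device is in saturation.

V_G = V_DD·R_2/(R_1+R_2) = 17×150/480 = 5.31 V.
Assume saturation: I_D = (k_n/2)(V_GS − V_t)² with V_GS = V_G − I_D·R_S = 5.31 − 3.3·I_D.
Substituting gives 7.62·I_D² − 16.8·I_D + 8.15 = 0, with roots I_D = 0.726 or 1.47 mA.
The root I_D = 1.47 mA gives V_GS = 0.449 V ≤ V_t, so take I_D = 0.726 mA.
Then V_GS = 2.92 V and V_DS = V_DD − I_D(R_D+R_S) = 17 − 0.726×11.5 = 8.66 V.
Saturation requires V_DS ≥ V_GS − V_t = 1.02 V; 8.66 ≥ 1.02 ✓.

I_D ≈ 0.73 mA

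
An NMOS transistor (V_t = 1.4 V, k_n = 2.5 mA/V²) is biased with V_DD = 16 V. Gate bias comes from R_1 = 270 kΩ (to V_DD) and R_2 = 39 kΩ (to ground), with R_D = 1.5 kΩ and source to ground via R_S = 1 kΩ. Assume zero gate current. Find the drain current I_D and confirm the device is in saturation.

I_D ≈ 0.21 mA

V_G = V_DD·R_2/(R_1+R_2) = 16×39/309 = 2.02 V.
Assume saturation: I_D = (k_n/2)(V_GS − V_t)² with V_GS = V_G − I_D·R_S = 2.02 − 1·I_D.
Substituting gives 1.25·I_D² − 2.55·I_D + 0.48 = 0, with roots I_D = 0.21 or 1.83 mA.
The root I_D = 1.83 mA gives V_GS = 0.19 V ≤ V_t, so take I_D = 0.21 mA.
Then V_GS = 1.81 V and V_DS = V_DD − I_D(R_D+R_S) = 16 − 0.21×2.5 = 15.5 V.
Saturation requires V_DS ≥ V_GS − V_t = 0.41 V; 15.5 ≥ 0.41 ✓.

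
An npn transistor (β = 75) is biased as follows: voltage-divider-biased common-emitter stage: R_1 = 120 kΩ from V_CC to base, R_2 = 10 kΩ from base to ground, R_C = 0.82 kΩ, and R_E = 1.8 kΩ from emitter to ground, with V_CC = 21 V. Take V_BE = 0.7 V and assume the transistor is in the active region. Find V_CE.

Thevenize the base divider: V_Th = V_CC·R_2/(R_1+R_2) = 21×10/130 = 1.62 V, R_Th = R_1‖R_2 = 9.23 kΩ.
Base-emitter loop: V_Th = I_B·R_Th + V_BE + (β+1)I_B·R_E, so I_B = (1.62 − 0.7) / (9.23 + 76×1.8) = 0.00627 mA.
I_C = β·I_B = 75×0.00627 = 0.47 mA, and I_E = (β+1)I_B = 0.476 mA.
V_CE = V_CC − I_C·R_C − I_E·R_E = 21 − 0.47×0.82 − 0.476×1.8 = 19.8 V.
V_CE = 19.8 V > 0.2 V confirms active-region operation.

V_CE ≈ 20 V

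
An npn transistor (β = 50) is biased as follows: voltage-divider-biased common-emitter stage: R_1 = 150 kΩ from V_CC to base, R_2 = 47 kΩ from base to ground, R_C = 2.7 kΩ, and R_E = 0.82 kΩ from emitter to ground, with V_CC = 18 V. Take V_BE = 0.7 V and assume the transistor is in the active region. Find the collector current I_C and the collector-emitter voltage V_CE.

Thevenize the base divider: V_Th = V_CC·R_2/(R_1+R_2) = 18×47/197 = 4.29 V, R_Th = R_1‖R_2 = 35.8 kΩ.
Base-emitter loop: V_Th = I_B·R_Th + V_BE + (β+1)I_B·R_E, so I_B = (4.29 − 0.7) / (35.8 + 51×0.82) = 0.0463 mA.
I_C = β·I_B = 50×0.0463 = 2.32 mA, and I_E = (β+1)I_B = 2.36 mA.
V_CE = V_CC − I_C·R_C − I_E·R_E = 18 − 2.32×2.7 − 2.36×0.82 = 9.81 V.
V_CE = 9.81 V > 0.2 V confirms active-region operation.

I_C ≈ 2.3 mA, V_CE ≈ 9.8 V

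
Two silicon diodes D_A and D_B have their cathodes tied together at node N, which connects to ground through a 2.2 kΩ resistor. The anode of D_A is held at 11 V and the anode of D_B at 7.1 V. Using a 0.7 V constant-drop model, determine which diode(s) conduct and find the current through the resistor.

Assume both conduct. Then node N would need to be at both 11−0.7 = 10.3 V and 7.1−0.7 = 6.4 V, which is impossible.
Assume only D_A conducts: V_N = 11 − 0.7 = 10.3 V, so I_R = 10.3/2.2 = 4.68 mA.
Check D_B: its anode-to-cathode voltage is 7.1 − 10.3 = -3.2 V < 0.7 V, so it is off. The assumption is consistent.

Only D_A conducts; I_R ≈ 4.7 mA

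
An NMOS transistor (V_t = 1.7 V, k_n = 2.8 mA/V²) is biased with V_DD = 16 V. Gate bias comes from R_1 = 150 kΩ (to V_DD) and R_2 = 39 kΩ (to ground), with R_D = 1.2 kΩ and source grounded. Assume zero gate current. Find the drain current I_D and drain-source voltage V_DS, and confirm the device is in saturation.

I_D ≈ 3.6 mA, V_DS ≈ 12 V

V_G = V_DD·R_2/(R_1+R_2) = 16×39/189 = 3.3 V. With the source grounded, V_GS = V_G = 3.3 V.
Assume saturation: I_D = (k_n/2)(V_GS − V_t)² = (2.8/2)×(3.3 − 1.7)² = 1.4×1.6² = 3.59 mA.
V_DS = V_DD − I_D·R_D = 16 − 3.59×1.2 = 11.7 V.
Saturation requires V_DS ≥ V_GS − V_t = 1.6 V; 11.7 ≥ 1.6 ✓.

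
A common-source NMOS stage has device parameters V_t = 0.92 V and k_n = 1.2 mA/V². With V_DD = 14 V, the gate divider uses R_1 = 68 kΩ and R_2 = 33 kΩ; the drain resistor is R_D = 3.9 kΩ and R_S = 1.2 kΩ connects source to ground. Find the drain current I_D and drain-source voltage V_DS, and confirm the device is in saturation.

V_G = V_DD·R_2/(R_1+R_2) = 14×33/101 = 4.57 V.
Assume saturation: I_D = (k_n/2)(V_GS − V_t)² with V_GS = V_G − I_D·R_S = 4.57 − 1.2·I_D.
Substituting gives 0.864·I_D² − 6.26·I_D + 8.01 = 0, with roots I_D = 1.66 or 5.59 mA.
The root I_D = 5.59 mA gives V_GS = -2.13 V ≤ V_t, so take I_D = 1.66 mA.
Then V_GS = 2.58 V and V_DS = V_DD − I_D(R_D+R_S) = 14 − 1.66×5.1 = 5.54 V.
Saturation requires V_DS ≥ V_GS − V_t = 1.66 V; 5.54 ≥ 1.66 ✓.

I_D ≈ 1.7 mA, V_DS ≈ 5.5 V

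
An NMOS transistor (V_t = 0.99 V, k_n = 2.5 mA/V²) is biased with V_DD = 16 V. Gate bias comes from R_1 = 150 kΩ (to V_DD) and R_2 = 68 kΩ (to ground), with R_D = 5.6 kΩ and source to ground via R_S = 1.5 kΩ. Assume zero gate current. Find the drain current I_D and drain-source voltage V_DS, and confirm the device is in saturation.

I_D ≈ 1.9 mA, V_DS ≈ 2.8 V

V_G = V_DD·R_2/(R_1+R_2) = 16×68/218 = 4.99 V.
Assume saturation: I_D = (k_n/2)(V_GS − V_t)² with V_GS = V_G − I_D·R_S = 4.99 − 1.5·I_D.
Substituting gives 2.81·I_D² − 16·I_D + 20 = 0, with roots I_D = 1.86 or 3.83 mA.
The root I_D = 3.83 mA gives V_GS = -0.762 V ≤ V_t, so take I_D = 1.86 mA.
Then V_GS = 2.21 V and V_DS = V_DD − I_D(R_D+R_S) = 16 − 1.86×7.1 = 2.83 V.
Saturation requires V_DS ≥ V_GS − V_t = 1.22 V; 2.83 ≥ 1.22 ✓.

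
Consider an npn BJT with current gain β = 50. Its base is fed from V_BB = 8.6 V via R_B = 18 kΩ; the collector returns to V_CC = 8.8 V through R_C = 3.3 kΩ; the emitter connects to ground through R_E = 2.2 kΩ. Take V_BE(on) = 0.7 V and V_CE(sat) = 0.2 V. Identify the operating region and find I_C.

Assume active: I_B = (8.6 − 0.7)/(18 + 51×2.2) = 0.0607 mA, I_C = β·I_B = 3.03 mA.
Then V_CE = 8.8 − 3.03×3.3 − 3.09×2.2 = -8.02 V < 0.2 V — the active assumption fails.
Re-solve with V_CE = 0.2 V. KCL at the emitter: V_E/R_E = (V_BB−0.7−V_E)/R_B + (V_CC−0.2−V_E)/R_C, giving V_E = 3.74 V.
I_C = (V_CC − 0.2 − V_E)/R_C = (8.6 − 3.74)/3.3 = 1.47 mA.
Check: I_B = (7.9 − 3.74)/18 = 0.231 mA, and β·I_B = 11.5 mA > I_C, confirming saturation.

saturation; I_C ≈ 1.5 mA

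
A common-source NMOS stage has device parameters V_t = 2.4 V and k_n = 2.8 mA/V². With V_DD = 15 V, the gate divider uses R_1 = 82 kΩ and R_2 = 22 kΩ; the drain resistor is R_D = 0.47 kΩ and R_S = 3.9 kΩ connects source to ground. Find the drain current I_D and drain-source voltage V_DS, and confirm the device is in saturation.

V_G = V_DD·R_2/(R_1+R_2) = 15×22/104 = 3.17 V.
Assume saturation: I_D = (k_n/2)(V_GS − V_t)² with V_GS = V_G − I_D·R_S = 3.17 − 3.9·I_D.
Substituting gives 21.3·I_D² − 9.44·I_D + 0.837 = 0, with roots I_D = 0.122 or 0.321 mA.
The root I_D = 0.321 mA gives V_GS = 1.92 V ≤ V_t, so take I_D = 0.122 mA.
Then V_GS = 2.7 V and V_DS = V_DD − I_D(R_D+R_S) = 15 − 0.122×4.37 = 14.5 V.
Saturation requires V_DS ≥ V_GS − V_t = 0.296 V; 14.5 ≥ 0.296 ✓.

I_D ≈ 0.12 mA, V_DS ≈ 14 V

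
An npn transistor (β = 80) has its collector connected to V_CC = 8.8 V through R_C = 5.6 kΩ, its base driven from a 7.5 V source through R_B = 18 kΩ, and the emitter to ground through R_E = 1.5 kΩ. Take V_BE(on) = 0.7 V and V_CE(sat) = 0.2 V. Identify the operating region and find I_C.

saturation; I_C ≈ 1.2 mA

Assume active: I_B = (7.5 − 0.7)/(18 + 81×1.5) = 0.0487 mA, I_C = β·I_B = 3.9 mA.
Then V_CE = 8.8 − 3.9×5.6 − 3.95×1.5 = -19 V < 0.2 V — the active assumption fails.
Re-solve with V_CE = 0.2 V. KCL at the emitter: V_E/R_E = (V_BB−0.7−V_E)/R_B + (V_CC−0.2−V_E)/R_C, giving V_E = 2.12 V.
I_C = (V_CC − 0.2 − V_E)/R_C = (8.6 − 2.12)/5.6 = 1.16 mA.
Check: I_B = (6.8 − 2.12)/18 = 0.26 mA, and β·I_B = 20.8 mA > I_C, confirming saturation.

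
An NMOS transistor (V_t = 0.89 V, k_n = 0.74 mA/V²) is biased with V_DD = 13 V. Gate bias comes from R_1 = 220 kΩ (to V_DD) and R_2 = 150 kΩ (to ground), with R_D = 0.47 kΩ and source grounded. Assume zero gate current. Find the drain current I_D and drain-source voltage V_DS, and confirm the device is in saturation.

I_D ≈ 7.1 mA, V_DS ≈ 9.7 V

V_G = V_DD·R_2/(R_1+R_2) = 13×150/370 = 5.27 V. With the source grounded, V_GS = V_G = 5.27 V.
Assume saturation: I_D = (k_n/2)(V_GS − V_t)² = (0.74/2)×(5.27 − 0.89)² = 0.37×4.38² = 7.1 mA.
V_DS = V_DD − I_D·R_D = 13 − 7.1×0.47 = 9.66 V.
Saturation requires V_DS ≥ V_GS − V_t = 4.38 V; 9.66 ≥ 4.38 ✓.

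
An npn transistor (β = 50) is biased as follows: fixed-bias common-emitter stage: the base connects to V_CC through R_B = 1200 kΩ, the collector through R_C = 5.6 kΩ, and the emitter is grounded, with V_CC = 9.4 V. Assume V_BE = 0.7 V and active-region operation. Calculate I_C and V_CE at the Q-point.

Base loop: V_CC = I_B·R_B + V_BE, so I_B = (9.4 − 0.7)/1200 kΩ = 0.00725 mA.
In the active region I_C = β·I_B = 50 × 0.00725 = 0.363 mA.
Collector loop: V_CE = V_CC − I_C·R_C = 9.4 − 0.363×5.6 = 7.37 V.
Since V_CE = 7.37 V > V_CE(sat) ≈ 0.2 V, the transistor is in the active region as assumed.

I_C ≈ 0.36 mA, V_CE ≈ 7.4 V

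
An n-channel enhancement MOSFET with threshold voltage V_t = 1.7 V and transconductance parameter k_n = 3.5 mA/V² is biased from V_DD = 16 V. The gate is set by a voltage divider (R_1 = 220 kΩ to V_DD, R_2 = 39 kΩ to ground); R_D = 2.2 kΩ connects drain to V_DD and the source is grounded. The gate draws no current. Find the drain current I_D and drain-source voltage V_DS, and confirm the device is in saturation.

I_D ≈ 0.88 mA, V_DS ≈ 14 V

V_G = V_DD·R_2/(R_1+R_2) = 16×39/259 = 2.41 V. With the source grounded, V_GS = V_G = 2.41 V.
Assume saturation: I_D = (k_n/2)(V_GS − V_t)² = (3.5/2)×(2.41 − 1.7)² = 1.75×0.709² = 0.88 mA.
V_DS = V_DD − I_D·R_D = 16 − 0.88×2.2 = 14.1 V.
Saturation requires V_DS ≥ V_GS − V_t = 0.709 V; 14.1 ≥ 0.709 ✓.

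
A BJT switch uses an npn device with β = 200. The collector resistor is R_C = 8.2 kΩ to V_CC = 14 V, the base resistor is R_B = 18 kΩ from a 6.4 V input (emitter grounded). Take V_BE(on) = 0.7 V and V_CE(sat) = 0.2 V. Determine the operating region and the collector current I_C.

saturation; I_C ≈ 1.7 mA

Assume active: I_B = (6.4 − 0.7)/18 = 0.317 mA, giving I_C = β·I_B = 63.3 mA.
But then V_CE = 14 − 63.3×8.2 = -505 V < V_CE(sat) = 0.2 V — impossible in the active region.
So the transistor is saturated. With V_CE = 0.2 V, I_C = (V_CC − 0.2)/R_C = 13.8/8.2 = 1.68 mA.
Check: β·I_B = 63.3 mA > I_C = 1.68 mA, confirming saturation.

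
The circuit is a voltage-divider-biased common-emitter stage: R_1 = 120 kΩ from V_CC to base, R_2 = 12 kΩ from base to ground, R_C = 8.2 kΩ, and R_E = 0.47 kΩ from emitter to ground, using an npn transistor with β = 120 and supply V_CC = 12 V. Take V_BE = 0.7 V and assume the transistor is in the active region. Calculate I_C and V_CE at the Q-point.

Thevenize the base divider: V_Th = V_CC·R_2/(R_1+R_2) = 12×12/132 = 1.09 V, R_Th = R_1‖R_2 = 10.9 kΩ.
Base-emitter loop: V_Th = I_B·R_Th + V_BE + (β+1)I_B·R_E, so I_B = (1.09 − 0.7) / (10.9 + 121×0.47) = 0.00577 mA.
I_C = β·I_B = 120×0.00577 = 0.692 mA, and I_E = (β+1)I_B = 0.698 mA.
V_CE = V_CC − I_C·R_C − I_E·R_E = 12 − 0.692×8.2 − 0.698×0.47 = 6 V.
V_CE = 6 V > 0.2 V confirms active-region operation.

I_C ≈ 0.69 mA, V_CE ≈ 6 V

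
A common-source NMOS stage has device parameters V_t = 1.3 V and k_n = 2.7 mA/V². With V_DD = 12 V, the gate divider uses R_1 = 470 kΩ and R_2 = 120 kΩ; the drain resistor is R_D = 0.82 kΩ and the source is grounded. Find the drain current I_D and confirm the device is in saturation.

I_D ≈ 1.8 mA

V_G = V_DD·R_2/(R_1+R_2) = 12×120/590 = 2.44 V. With the source grounded, V_GS = V_G = 2.44 V.
Assume saturation: I_D = (k_n/2)(V_GS − V_t)² = (2.7/2)×(2.44 − 1.3)² = 1.35×1.14² = 1.76 mA.
V_DS = V_DD − I_D·R_D = 12 − 1.76×0.82 = 10.6 V.
Saturation requires V_DS ≥ V_GS − V_t = 1.14 V; 10.6 ≥ 1.14 ✓.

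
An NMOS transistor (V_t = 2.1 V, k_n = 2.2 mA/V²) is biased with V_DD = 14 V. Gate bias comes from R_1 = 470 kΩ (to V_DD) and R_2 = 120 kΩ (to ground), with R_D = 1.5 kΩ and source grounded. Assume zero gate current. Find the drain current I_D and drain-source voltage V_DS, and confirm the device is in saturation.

I_D ≈ 0.61 mA, V_DS ≈ 13 V

V_G = V_DD·R_2/(R_1+R_2) = 14×120/590 = 2.85 V. With the source grounded, V_GS = V_G = 2.85 V.
Assume saturation: I_D = (k_n/2)(V_GS − V_t)² = (2.2/2)×(2.85 − 2.1)² = 1.1×0.747² = 0.615 mA.
V_DS = V_DD − I_D·R_D = 14 − 0.615×1.5 = 13.1 V.
Saturation requires V_DS ≥ V_GS − V_t = 0.747 V; 13.1 ≥ 0.747 ✓.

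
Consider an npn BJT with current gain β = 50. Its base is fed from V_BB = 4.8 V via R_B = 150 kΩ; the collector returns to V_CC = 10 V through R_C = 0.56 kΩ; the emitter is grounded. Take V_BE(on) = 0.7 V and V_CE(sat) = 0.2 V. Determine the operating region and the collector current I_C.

active; I_C ≈ 1.4 mA

Assume active. Base-emitter loop: I_B = (V_BB − V_BE)/R_B = (4.8 − 0.7)/150 = 0.0273 mA.
I_C = β·I_B = 50×0.0273 = 1.37 mA.
V_CE = V_CC − I_C·R_C = 10 − 1.37×0.56 = 9.23 V > V_CE(sat), so the active-region assumption holds.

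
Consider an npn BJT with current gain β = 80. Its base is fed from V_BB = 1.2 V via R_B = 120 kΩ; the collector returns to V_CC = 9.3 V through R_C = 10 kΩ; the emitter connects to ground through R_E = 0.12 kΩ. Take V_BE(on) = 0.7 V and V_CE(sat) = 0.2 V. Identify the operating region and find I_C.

active; I_C ≈ 0.31 mA

Assume active. Base-emitter loop: I_B = (V_BB − V_BE)/(R_B + (β+1)R_E) = (1.2 − 0.7)/(120 + 81×0.12) = 0.00385 mA.
I_C = β·I_B = 80×0.00385 = 0.308 mA.
V_CE = V_CC − I_C·R_C − I_E·R_E = 9.3 − 0.308×10 − 0.312×0.12 = 6.18 V > V_CE(sat), so the active-region assumption holds.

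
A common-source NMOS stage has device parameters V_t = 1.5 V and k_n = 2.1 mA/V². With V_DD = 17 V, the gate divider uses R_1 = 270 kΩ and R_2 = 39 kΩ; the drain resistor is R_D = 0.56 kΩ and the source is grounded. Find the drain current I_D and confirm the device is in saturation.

V_G = V_DD·R_2/(R_1+R_2) = 17×39/309 = 2.15 V. With the source grounded, V_GS = V_G = 2.15 V.
Assume saturation: I_D = (k_n/2)(V_GS − V_t)² = (2.1/2)×(2.15 − 1.5)² = 1.05×0.646² = 0.438 mA.
V_DS = V_DD − I_D·R_D = 17 − 0.438×0.56 = 16.8 V.
Saturation requires V_DS ≥ V_GS − V_t = 0.646 V; 16.8 ≥ 0.646 ✓.

I_D ≈ 0.44 mA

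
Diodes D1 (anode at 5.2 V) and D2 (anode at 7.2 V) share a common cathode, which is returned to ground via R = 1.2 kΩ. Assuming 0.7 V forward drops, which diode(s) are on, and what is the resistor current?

Assume both conduct. Then node N would need to be at both 5.2−0.7 = 4.5 V and 7.2−0.7 = 6.5 V, which is impossible.
Assume only D2 conducts: V_N = 7.2 − 0.7 = 6.5 V, so I_R = 6.5/1.2 = 5.42 mA.
Check D1: its anode-to-cathode voltage is 5.2 − 6.5 = -1.3 V < 0.7 V, so it is off. The assumption is consistent.

Only D2 conducts; I_R ≈ 5.4 mA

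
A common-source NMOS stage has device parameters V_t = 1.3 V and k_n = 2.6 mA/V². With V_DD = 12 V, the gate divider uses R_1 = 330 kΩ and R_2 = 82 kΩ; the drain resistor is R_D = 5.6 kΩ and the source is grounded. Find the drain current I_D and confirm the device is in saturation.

I_D ≈ 1.5 mA

V_G = V_DD·R_2/(R_1+R_2) = 12×82/412 = 2.39 V. With the source grounded, V_GS = V_G = 2.39 V.
Assume saturation: I_D = (k_n/2)(V_GS − V_t)² = (2.6/2)×(2.39 − 1.3)² = 1.3×1.09² = 1.54 mA.
V_DS = V_DD − I_D·R_D = 12 − 1.54×5.6 = 3.38 V.
Saturation requires V_DS ≥ V_GS − V_t = 1.09 V; 3.38 ≥ 1.09 ✓.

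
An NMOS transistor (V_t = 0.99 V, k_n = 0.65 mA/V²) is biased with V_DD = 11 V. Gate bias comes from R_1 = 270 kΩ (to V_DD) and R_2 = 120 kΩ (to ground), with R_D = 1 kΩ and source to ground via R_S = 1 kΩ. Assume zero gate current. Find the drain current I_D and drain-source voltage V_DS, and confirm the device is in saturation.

I_D ≈ 0.81 mA, V_DS ≈ 9.4 V

V_G = V_DD·R_2/(R_1+R_2) = 11×120/390 = 3.38 V.
Assume saturation: I_D = (k_n/2)(V_GS − V_t)² with V_GS = V_G − I_D·R_S = 3.38 − 1·I_D.
Substituting gives 0.325·I_D² − 2.56·I_D + 1.86 = 0, with roots I_D = 0.813 or 7.05 mA.
The root I_D = 7.05 mA gives V_GS = -3.67 V ≤ V_t, so take I_D = 0.813 mA.
Then V_GS = 2.57 V and V_DS = V_DD − I_D(R_D+R_S) = 11 − 0.813×2 = 9.37 V.
Saturation requires V_DS ≥ V_GS − V_t = 1.58 V; 9.37 ≥ 1.58 ✓.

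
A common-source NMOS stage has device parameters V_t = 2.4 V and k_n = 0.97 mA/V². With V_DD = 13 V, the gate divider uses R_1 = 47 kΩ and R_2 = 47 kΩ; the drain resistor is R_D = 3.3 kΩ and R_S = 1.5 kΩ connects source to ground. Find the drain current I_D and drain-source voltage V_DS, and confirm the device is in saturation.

I_D ≈ 1.5 mA, V_DS ≈ 5.6 V

V_G = V_DD·R_2/(R_1+R_2) = 13×47/94 = 6.5 V.
Assume saturation: I_D = (k_n/2)(V_GS − V_t)² with V_GS = V_G − I_D·R_S = 6.5 − 1.5·I_D.
Substituting gives 1.09·I_D² − 6.97·I_D + 8.15 = 0, with roots I_D = 1.54 or 4.84 mA.
The root I_D = 4.84 mA gives V_GS = -0.759 V ≤ V_t, so take I_D = 1.54 mA.
Then V_GS = 4.18 V and V_DS = V_DD − I_D(R_D+R_S) = 13 − 1.54×4.8 = 5.59 V.
Saturation requires V_DS ≥ V_GS − V_t = 1.78 V; 5.59 ≥ 1.78 ✓.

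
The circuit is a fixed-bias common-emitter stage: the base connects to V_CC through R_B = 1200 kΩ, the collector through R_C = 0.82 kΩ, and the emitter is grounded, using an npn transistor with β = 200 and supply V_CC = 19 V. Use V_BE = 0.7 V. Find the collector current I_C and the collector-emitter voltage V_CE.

I_C ≈ 3.1 mA, V_CE ≈ 16 V

Base loop: V_CC = I_B·R_B + V_BE, so I_B = (19 − 0.7)/1200 kΩ = 0.0153 mA.
In the active region I_C = β·I_B = 200 × 0.0153 = 3.05 mA.
Collector loop: V_CE = V_CC − I_C·R_C = 19 − 3.05×0.82 = 16.5 V.
Since V_CE = 16.5 V > V_CE(sat) ≈ 0.2 V, the transistor is in the active region as assumed.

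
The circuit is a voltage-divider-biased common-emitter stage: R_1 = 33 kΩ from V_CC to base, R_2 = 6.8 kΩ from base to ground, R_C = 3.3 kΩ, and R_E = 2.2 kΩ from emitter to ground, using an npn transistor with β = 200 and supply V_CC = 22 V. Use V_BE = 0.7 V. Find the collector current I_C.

I_C ≈ 1.4 mA

Thevenize the base divider: V_Th = V_CC·R_2/(R_1+R_2) = 22×6.8/39.8 = 3.76 V, R_Th = R_1‖R_2 = 5.64 kΩ.
Base-emitter loop: V_Th = I_B·R_Th + V_BE + (β+1)I_B·R_E, so I_B = (3.76 − 0.7) / (5.64 + 201×2.2) = 0.00683 mA.
I_C = β·I_B = 200×0.00683 = 1.37 mA, and I_E = (β+1)I_B = 1.37 mA.
V_CE = V_CC − I_C·R_C − I_E·R_E = 22 − 1.37×3.3 − 1.37×2.2 = 14.5 V.
V_CE = 14.5 V > 0.2 V confirms active-region operation.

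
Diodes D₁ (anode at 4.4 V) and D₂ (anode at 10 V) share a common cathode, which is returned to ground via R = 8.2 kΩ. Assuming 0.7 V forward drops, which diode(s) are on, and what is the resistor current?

Assume both conduct. Then node N would need to be at both 4.4−0.7 = 3.7 V and 10−0.7 = 9.3 V, which is impossible.
Assume only D₂ conducts: V_N = 10 − 0.7 = 9.3 V, so I_R = 9.3/8.2 = 1.13 mA.
Check D₁: its anode-to-cathode voltage is 4.4 − 9.3 = -4.9 V < 0.7 V, so it is off. The assumption is consistent.

Only D₂ conducts; I_R ≈ 1.1 mA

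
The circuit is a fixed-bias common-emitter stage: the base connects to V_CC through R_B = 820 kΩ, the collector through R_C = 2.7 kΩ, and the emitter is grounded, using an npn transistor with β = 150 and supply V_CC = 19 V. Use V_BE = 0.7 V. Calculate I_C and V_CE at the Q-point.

Base loop: V_CC = I_B·R_B + V_BE, so I_B = (19 − 0.7)/820 kΩ = 0.0223 mA.
In the active region I_C = β·I_B = 150 × 0.0223 = 3.35 mA.
Collector loop: V_CE = V_CC − I_C·R_C = 19 − 3.35×2.7 = 9.96 V.
Since V_CE = 9.96 V > V_CE(sat) ≈ 0.2 V, the transistor is in the active region as assumed.

I_C ≈ 3.3 mA, V_CE ≈ 10 V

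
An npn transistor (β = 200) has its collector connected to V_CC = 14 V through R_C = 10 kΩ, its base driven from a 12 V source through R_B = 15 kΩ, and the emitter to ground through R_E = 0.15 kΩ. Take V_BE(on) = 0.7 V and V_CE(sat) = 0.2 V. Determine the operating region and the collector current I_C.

Assume active: I_B = (12 − 0.7)/(15 + 201×0.15) = 0.25 mA, I_C = β·I_B = 50.1 mA.
Then V_CE = 14 − 50.1×10 − 50.3×0.15 = -494 V < 0.2 V — the active assumption fails.
Re-solve with V_CE = 0.2 V. KCL at the emitter: V_E/R_E = (V_BB−0.7−V_E)/R_B + (V_CC−0.2−V_E)/R_C, giving V_E = 0.312 V.
I_C = (V_CC − 0.2 − V_E)/R_C = (13.8 − 0.312)/10 = 1.35 mA.
Check: I_B = (11.3 − 0.312)/15 = 0.733 mA, and β·I_B = 147 mA > I_C, confirming saturation.

saturation; I_C ≈ 1.3 mA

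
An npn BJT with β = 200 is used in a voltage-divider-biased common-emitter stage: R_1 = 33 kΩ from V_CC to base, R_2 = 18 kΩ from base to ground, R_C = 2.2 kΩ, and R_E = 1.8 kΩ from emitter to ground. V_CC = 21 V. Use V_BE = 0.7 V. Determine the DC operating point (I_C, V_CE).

I_C ≈ 3.6 mA, V_CE ≈ 6.6 V

Thevenize the base divider: V_Th = V_CC·R_2/(R_1+R_2) = 21×18/51 = 7.41 V, R_Th = R_1‖R_2 = 11.6 kΩ.
Base-emitter loop: V_Th = I_B·R_Th + V_BE + (β+1)I_B·R_E, so I_B = (7.41 − 0.7) / (11.6 + 201×1.8) = 0.018 mA.
I_C = β·I_B = 200×0.018 = 3.59 mA, and I_E = (β+1)I_B = 3.61 mA.
V_CE = V_CC − I_C·R_C − I_E·R_E = 21 − 3.59×2.2 − 3.61×1.8 = 6.59 V.
V_CE = 6.59 V > 0.2 V confirms active-region operation.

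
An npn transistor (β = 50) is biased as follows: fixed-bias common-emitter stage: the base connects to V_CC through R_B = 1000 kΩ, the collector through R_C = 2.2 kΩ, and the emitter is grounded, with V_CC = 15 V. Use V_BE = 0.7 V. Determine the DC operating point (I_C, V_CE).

I_C ≈ 0.71 mA, V_CE ≈ 13 V

Base loop: V_CC = I_B·R_B + V_BE, so I_B = (15 − 0.7)/1000 kΩ = 0.0143 mA.
In the active region I_C = β·I_B = 50 × 0.0143 = 0.715 mA.
Collector loop: V_CE = V_CC − I_C·R_C = 15 − 0.715×2.2 = 13.4 V.
Since V_CE = 13.4 V > V_CE(sat) ≈ 0.2 V, the transistor is in the active region as assumed.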